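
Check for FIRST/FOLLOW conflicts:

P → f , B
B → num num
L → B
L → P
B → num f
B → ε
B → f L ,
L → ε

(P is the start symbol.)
No FIRST/FOLLOW conflicts.

A FIRST/FOLLOW conflict occurs when a non-terminal N has a nullable alternative N → β (β ⇒* ε) and another alternative N → α with FIRST(α) ∩ FOLLOW(N) ≠ ∅: on such a lookahead the parser cannot decide between expanding α and letting N vanish via β.

Nullable non-terminals: B, L.
FIRST sets used below: FIRST(B) = { 'f', 'num', ε }, FIRST(P) = { 'f' }

B: nullable alternative(s) B → ε; FOLLOW(B) = { $, ',' }
  B → num num: FIRST \ {ε} = { 'num' } — disjoint from FOLLOW(B)
  B → num f: FIRST \ {ε} = { 'num' } — disjoint from FOLLOW(B)
  B → ε: FIRST \ {ε} = { } — this is the only nullable alternative, skip
  B → f L ,: FIRST \ {ε} = { 'f' } — disjoint from FOLLOW(B)

L: nullable alternative(s) L → B, L → ε; FOLLOW(L) = { ',' }
  L → B: FIRST \ {ε} = { 'f', 'num' } — disjoint from FOLLOW(L)
  L → P: FIRST \ {ε} = { 'f' } — disjoint from FOLLOW(L)
  L → ε: FIRST \ {ε} = { } — disjoint from FOLLOW(L)

P has no nullable alternative, so no FIRST/FOLLOW check is needed there.

No FIRST/FOLLOW conflicts found.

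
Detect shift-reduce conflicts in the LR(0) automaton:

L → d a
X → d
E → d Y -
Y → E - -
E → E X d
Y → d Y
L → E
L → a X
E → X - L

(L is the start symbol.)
Yes — I1: [L → E .] vs [X → . d]; I5: [X → d .] vs [E → . d Y -]; I9: [X → d .] vs [E → . d Y -]; I10: [Y → d Y .] vs [E → d Y . -]

A shift-reduce conflict occurs when an LR(0) state has both:
  - a complete (reduce) item [A → α .] (dot at the end), and
  - a shift item [B → β . c γ] (dot before a terminal).

Augment with L' → L and build the canonical LR(0) collection (I0 = CLOSURE({[L' → . L]}), then GOTO on every symbol after a dot until no new states appear). It has 20 states:
  I0: { [E → . E X d], [E → . X - L], [E → . d Y -], [L → . E], [L → . a X], [L → . d a], [L' → . L], [X → . d] }  — shift
  I1: { [E → E . X d], [L → E .], [X → . d] }  — shift, reduce
  I2: { [L' → L .] }  — accept
  I3: { [E → X . - L] }  — shift
  I4: { [L → a . X], [X → . d] }  — shift
  I5: { [E → . E X d], [E → . X - L], [E → . d Y -], [E → d . Y -], [L → d . a], [X → . d], [X → d .], [Y → . E - -], [Y → . d Y] }  — shift, reduce
  I6: { [E → E . X d], [X → . d], [Y → E . - -] }  — shift
  I7: { [E → d Y . -] }  — shift
  I8: { [L → d a .] }  — reduce
  I9: { [E → . E X d], [E → . X - L], [E → . d Y -], [E → d . Y -], [X → . d], [X → d .], [Y → . E - -], [Y → . d Y], [Y → d . Y] }  — shift, reduce
  I10: { [E → d Y . -], [Y → d Y .] }  — shift, reduce
  I11: { [E → d Y - .] }  — reduce
  I12: { [Y → E - . -] }  — shift
  I13: { [E → E X . d] }  — shift
  I14: { [X → d .] }  — reduce
  I15: { [E → E X d .] }  — reduce
  I16: { [Y → E - - .] }  — reduce
  I17: { [L → a X .] }  — reduce
  I18: { [E → . E X d], [E → . X - L], [E → . d Y -], [E → X - . L], [L → . E], [L → . a X], [L → . d a], [X → . d] }  — shift
  I19: { [E → X - L .] }  — reduce

I1 contains reduce item [L → E .] and shift item [X → . d] — shift-reduce conflict.
I5 contains reduce item [X → d .] and shift items [E → . d Y -], [L → d . a], [X → . d], [Y → . d Y] — shift-reduce conflict.
I9 contains reduce item [X → d .] and shift items [E → . d Y -], [X → . d], [Y → . d Y] — shift-reduce conflict.
I10 contains reduce item [Y → d Y .] and shift item [E → d Y . -] — shift-reduce conflict.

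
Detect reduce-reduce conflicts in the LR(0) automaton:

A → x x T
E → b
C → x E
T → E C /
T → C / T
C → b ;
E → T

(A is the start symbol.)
Augment with A' → A and build the canonical LR(0) collection (I0 = CLOSURE({[A' → . A]}), then GOTO on every symbol after a dot until no new states appear). It has 17 states:
  I0: { [A → . x x T], [A' → . A] }  — shift
  I1: { [A' → A .] }  — accept
  I2: { [A → x . x T] }  — shift
  I3: { [A → x x . T], [C → . b ;], [C → . x E], [E → . T], [E → . b], [T → . C / T], [T → . E C /] }  — shift
  I4: { [T → C . / T] }  — shift
  I5: { [C → . b ;], [C → . x E], [T → E . C /] }  — shift
  I6: { [A → x x T .], [E → T .] }  — 2 reduces
  I7: { [C → b . ;], [E → b .] }  — shift, reduce
  I8: { [C → . b ;], [C → . x E], [C → x . E], [E → . T], [E → . b], [T → . C / T], [T → . E C /] }  — shift
  I9: { [C → . b ;], [C → . x E], [C → x E .], [T → E . C /] }  — shift, reduce
  I10: { [E → T .] }  — reduce
  I11: { [T → E C . /] }  — shift
  I12: { [C → b . ;] }  — shift
  I13: { [C → b ; .] }  — reduce
  I14: { [T → E C / .] }  — reduce
  I15: { [C → . b ;], [C → . x E], [E → . T], [E → . b], [T → . C / T], [T → . E C /], [T → C / . T] }  — shift
  I16: { [E → T .], [T → C / T .] }  — 2 reduces

I6 contains complete items [A → x x T .], [E → T .] — reduce-reduce conflict.
I16 contains complete items [E → T .], [T → C / T .] — reduce-reduce conflict.

Answer: Yes — I6: [A → x x T .] vs [E → T .]; I16: [E → T .] vs [T → C / T .]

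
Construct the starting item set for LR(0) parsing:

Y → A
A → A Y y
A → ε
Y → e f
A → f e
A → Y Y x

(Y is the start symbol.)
First, augment the grammar with Y' → Y
I₀ = CLOSURE({ [Y' → . Y] }):
  [Y' → . Y] has the dot before Y: add [Y → . A], [Y → . e f]
  [Y → . A] has the dot before A: add [A → . A Y y], [A → .], [A → . f e], [A → . Y Y x]
No further items can be added.

I₀ = { [A → . A Y y], [A → . Y Y x], [A → . f e], [A → .], [Y → . A], [Y → . e f], [Y' → . Y] }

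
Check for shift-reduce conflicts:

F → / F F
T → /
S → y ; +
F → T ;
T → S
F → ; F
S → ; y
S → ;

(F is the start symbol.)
A shift-reduce conflict occurs when an LR(0) state has both:
  - a complete (reduce) item [A → α .] (dot at the end), and
  - a shift item [B → β . c γ] (dot before a terminal).

Augment with F' → F and build the canonical LR(0) collection (I0 = CLOSURE({[F' → . F]}), then GOTO on every symbol after a dot until no new states appear). It has 14 states:
  I0: { [F → . / F F], [F → . ; F], [F → . T ;], [F' → . F], [S → . ; y], [S → . ;], [S → . y ; +], [T → . /], [T → . S] }  — shift
  I1: { [F → . / F F], [F → . ; F], [F → . T ;], [F → / . F F], [S → . ; y], [S → . ;], [S → . y ; +], [T → . /], [T → . S], [T → / .] }  — shift, reduce
  I2: { [F → . / F F], [F → . ; F], [F → . T ;], [F → ; . F], [S → . ; y], [S → . ;], [S → . y ; +], [S → ; . y], [S → ; .], [T → . /], [T → . S] }  — shift, reduce
  I3: { [F' → F .] }  — accept
  I4: { [T → S .] }  — reduce
  I5: { [F → T . ;] }  — shift
  I6: { [S → y . ; +] }  — shift
  I7: { [S → y ; . +] }  — shift
  I8: { [S → y ; + .] }  — reduce
  I9: { [F → T ; .] }  — reduce
  I10: { [F → ; F .] }  — reduce
  I11: { [S → ; y .], [S → y . ; +] }  — shift, reduce
  I12: { [F → . / F F], [F → . ; F], [F → . T ;], [F → / F . F], [S → . ; y], [S → . ;], [S → . y ; +], [T → . /], [T → . S] }  — shift
  I13: { [F → / F F .] }  — reduce

I1 contains reduce item [T → / .] and shift items [F → . / F F], [F → . ; F], [S → . ;], [S → . ; y], [S → . y ; +], [T → . /] — shift-reduce conflict.
I2 contains reduce item [S → ; .] and shift items [F → . / F F], [F → . ; F], [S → . ;], [S → . ; y], [S → ; . y], [S → . y ; +], [T → . /] — shift-reduce conflict.
I11 contains reduce item [S → ; y .] and shift item [S → y . ; +] — shift-reduce conflict.

Answer: Yes — I1: [T → / .] vs [F → . / F F]; I2: [S → ; .] vs [F → . / F F]; I11: [S → ; y .] vs [S → y . ; +]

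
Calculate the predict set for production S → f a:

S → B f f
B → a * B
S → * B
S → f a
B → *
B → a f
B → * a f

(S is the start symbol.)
{ 'f' }

PREDICT(S → f a) = (FIRST(RHS) \ {ε}) ∪ (FOLLOW(S) if ε ∈ FIRST(RHS), i.e. RHS ⇒* ε)
FIRST(f a) = { 'f' }
ε ∉ FIRST(f a), so FOLLOW(S) is not added.
PREDICT(S → f a) = { 'f' }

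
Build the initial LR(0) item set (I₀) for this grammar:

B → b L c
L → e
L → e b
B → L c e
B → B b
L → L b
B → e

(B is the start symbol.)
First, augment the grammar with B' → B
I₀ = CLOSURE({ [B' → . B] }):
  [B' → . B] has the dot before B: add [B → . b L c], [B → . L c e], [B → . B b], [B → . e]
  [B → . L c e] has the dot before L: add [L → . e], [L → . e b], [L → . L b]
No further items can be added.

I₀ = { [B → . B b], [B → . L c e], [B → . b L c], [B → . e], [B' → . B], [L → . L b], [L → . e b], [L → . e] }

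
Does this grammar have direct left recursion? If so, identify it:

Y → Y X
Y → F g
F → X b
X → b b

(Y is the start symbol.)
Y → Y X: LEFT RECURSIVE (starts with Y)
Y → F g: starts with F
F → X b: starts with X
X → b b: starts with b

The grammar has direct left recursion on: Y.

Answer: Yes, Y is left-recursive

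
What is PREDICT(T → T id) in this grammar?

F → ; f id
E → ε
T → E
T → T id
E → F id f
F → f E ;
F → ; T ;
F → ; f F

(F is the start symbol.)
{ ';', 'f', 'id' }

PREDICT(T → T id) = (FIRST(RHS) \ {ε}) ∪ (FOLLOW(T) if ε ∈ FIRST(RHS), i.e. RHS ⇒* ε)
FIRST(T) = { ';', 'f', 'id', ε }
FIRST(T id) = { ';', 'f', 'id' }
ε ∉ FIRST(T id), so FOLLOW(T) is not added.
PREDICT(T → T id) = { ';', 'f', 'id' }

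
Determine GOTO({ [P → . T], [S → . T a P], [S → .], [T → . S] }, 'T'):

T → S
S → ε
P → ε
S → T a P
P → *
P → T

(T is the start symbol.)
GOTO(I, 'T') = CLOSURE({ [A → αX.β] : [A → α.Xβ] ∈ I, X = 'T' })

Items with dot before 'T', with the dot advanced:
  [P → . T] → [P → T .]
  [S → . T a P] → [S → T . a P]
Closure adds nothing (no advanced item has the dot before a non-terminal).

GOTO = { [P → T .], [S → T . a P] }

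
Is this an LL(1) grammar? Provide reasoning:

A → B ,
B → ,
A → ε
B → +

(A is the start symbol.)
Yes, the grammar is LL(1).

Relevant sets:
  FIRST(B) = { '+', ',' }
  FOLLOW(A) = { $ }

For A:
  PREDICT(A → B ',') = { '+', ',' }
  PREDICT(A → ε) = { $ }
For B:
  PREDICT(B → ',') = { ',' }
  PREDICT(B → '+') = { '+' }

All predict sets are disjoint. The grammar IS LL(1).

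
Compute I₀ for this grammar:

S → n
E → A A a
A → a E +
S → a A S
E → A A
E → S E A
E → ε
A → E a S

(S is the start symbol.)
{ [S → . a A S], [S → . n], [S' → . S] }

First, augment the grammar with S' → S
I₀ = CLOSURE({ [S' → . S] }):
  [S' → . S] has the dot before S: add [S → . n], [S → . a A S]
No further items can be added.

I₀ = { [S → . a A S], [S → . n], [S' → . S] }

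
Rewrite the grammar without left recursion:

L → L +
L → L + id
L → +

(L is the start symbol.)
L → + L'
L' → + L'
L' → + id L'
L' → ε

L is directly left-recursive. The standard transformation for
  A → A α₁ | ... | A α_m | β₁ | ... | β_n
is
  A  → β₁ A' | ... | β_n A'
  A' → α₁ A' | ... | α_m A' | ε

L → + becomes L → + L'
L → L + becomes L' → + L'
L → L + id becomes L' → + id L'
Add L' → ε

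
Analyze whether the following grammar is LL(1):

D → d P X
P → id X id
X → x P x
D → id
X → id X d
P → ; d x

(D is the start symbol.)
Yes, the grammar is LL(1).

A grammar is LL(1) if for each non-terminal N with multiple productions, the predict sets of those productions are pairwise disjoint, where PREDICT(N → α) = (FIRST(α) \ {ε}) ∪ (FOLLOW(N) if α ⇒* ε).

For D:
  PREDICT(D → d P X) = { 'd' }
  PREDICT(D → id) = { 'id' }
For P:
  PREDICT(P → id X id) = { 'id' }
  PREDICT(P → ';' d x) = { ';' }
For X:
  PREDICT(X → x P x) = { 'x' }
  PREDICT(X → id X d) = { 'id' }

All predict sets are disjoint. The grammar IS LL(1).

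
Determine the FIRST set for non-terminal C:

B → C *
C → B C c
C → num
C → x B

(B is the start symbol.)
To compute FIRST(C), examine every production with C on the left-hand side, reading each right-hand side left to right until a non-nullable symbol is reached.

FIRST sets of the other non-terminals involved (by the same procedure, iterated to a fixed point):
  FIRST(B) = { 'num', 'x' }

From C → B C c:
  - B is a non-terminal: add FIRST(B) \ {ε} = { 'num', 'x' }
    B is not nullable, so stop
From C → num:
  - num is a terminal: add 'num' and stop
From C → x B:
  - x is a terminal: add 'x' and stop

Collecting: FIRST(C) = { 'num', 'x' }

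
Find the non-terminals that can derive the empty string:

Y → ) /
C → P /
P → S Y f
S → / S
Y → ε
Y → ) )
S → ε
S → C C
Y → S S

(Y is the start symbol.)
{ 'S', 'Y' }

A non-terminal is nullable if it can derive ε (the empty string): either it has an ε-production, or it has a production whose right-hand side consists entirely of nullable non-terminals.

ε-productions: Y → ε, S → ε
So Y, S are immediately nullable.
No further non-terminal can be added: every production for the remaining non-terminals contains a terminal or a non-nullable non-terminal.
Nullable = { 'S', 'Y' }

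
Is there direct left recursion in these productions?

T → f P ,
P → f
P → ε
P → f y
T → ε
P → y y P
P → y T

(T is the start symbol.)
No direct left recursion

Direct left recursion occurs when N → N α for some non-terminal N (the right-hand side begins with the left-hand side itself).

T → f P ,: starts with f
P → f: starts with f
P → ε: starts with ε
P → f y: starts with f
T → ε: starts with ε
P → y y P: starts with y
P → y T: starts with y

No direct left recursion found.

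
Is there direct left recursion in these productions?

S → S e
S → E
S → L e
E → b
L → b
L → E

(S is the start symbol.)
Direct left recursion occurs when N → N α for some non-terminal N (the right-hand side begins with the left-hand side itself).

S → S e: LEFT RECURSIVE (starts with S)
S → E: starts with E
S → L e: starts with L
E → b: starts with b
L → b: starts with b
L → E: starts with E

The grammar has direct left recursion on: S.

Answer: Yes, S is left-recursive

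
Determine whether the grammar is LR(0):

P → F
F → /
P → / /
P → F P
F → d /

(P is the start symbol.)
No. Shift-reduce conflict between [F → / .] and [P → / . /]

Augment with P' → P and build the canonical LR(0) collection (I0 = CLOSURE({[P' → . P]}), then GOTO on every symbol after a dot until no new states appear). It has 8 states:
  I0: { [F → . /], [F → . d /], [P → . / /], [P → . F P], [P → . F], [P' → . P] }  — shift
  I1: { [F → / .], [P → / . /] }  — shift, reduce
  I2: { [F → . /], [F → . d /], [P → . / /], [P → . F P], [P → . F], [P → F . P], [P → F .] }  — shift, reduce
  I3: { [P' → P .] }  — accept
  I4: { [F → d . /] }  — shift
  I5: { [F → d / .] }  — reduce
  I6: { [P → F P .] }  — reduce
  I7: { [P → / / .] }  — reduce

Conflict in state I1:
  Shift-reduce conflict between [F → / .] and [P → / . /]
So the grammar is NOT LR(0).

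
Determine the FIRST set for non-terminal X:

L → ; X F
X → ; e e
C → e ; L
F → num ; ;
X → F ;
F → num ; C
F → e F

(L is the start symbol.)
{ ';', 'e', 'num' }

To compute FIRST(X), examine every production with X on the left-hand side, reading each right-hand side left to right until a non-nullable symbol is reached.

FIRST sets of the other non-terminals involved (by the same procedure, iterated to a fixed point):
  FIRST(F) = { 'e', 'num' }

From X → ; e e:
  - ';' is a terminal: add ';' and stop
From X → F ;:
  - F is a non-terminal: add FIRST(F) \ {ε} = { 'e', 'num' }
    F is not nullable, so stop

Collecting: FIRST(X) = { ';', 'e', 'num' }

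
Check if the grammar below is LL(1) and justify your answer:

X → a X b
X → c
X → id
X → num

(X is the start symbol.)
A grammar is LL(1) if for each non-terminal N with multiple productions, the predict sets of those productions are pairwise disjoint, where PREDICT(N → α) = (FIRST(α) \ {ε}) ∪ (FOLLOW(N) if α ⇒* ε).

For X:
  PREDICT(X → a X b) = { 'a' }
  PREDICT(X → c) = { 'c' }
  PREDICT(X → id) = { 'id' }
  PREDICT(X → num) = { 'num' }

All predict sets are disjoint. The grammar IS LL(1).

Answer: Yes, the grammar is LL(1).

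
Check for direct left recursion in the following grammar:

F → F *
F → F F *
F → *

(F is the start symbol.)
Yes, F is left-recursive

F → F *: LEFT RECURSIVE (starts with F)
F → F F *: LEFT RECURSIVE (starts with F)
F → *: starts with '*'

The grammar has direct left recursion on: F.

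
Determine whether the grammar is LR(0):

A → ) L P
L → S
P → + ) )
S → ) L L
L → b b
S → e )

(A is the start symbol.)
A grammar is LR(0) if no state in the canonical LR(0) collection has:
  - both a shift item (dot before a terminal) and a complete item (shift-reduce conflict), or
  - two or more complete items (reduce-reduce conflict; the accept item [A' → A .] counts as a complete item here).

Augment with A' → A and build the canonical LR(0) collection (I0 = CLOSURE({[A' → . A]}), then GOTO on every symbol after a dot until no new states appear). It has 16 states:
  I0: { [A → . ) L P], [A' → . A] }  — shift
  I1: { [A → ) . L P], [L → . S], [L → . b b], [S → . ) L L], [S → . e )] }  — shift
  I2: { [A' → A .] }  — accept
  I3: { [L → . S], [L → . b b], [S → ) . L L], [S → . ) L L], [S → . e )] }  — shift
  I4: { [A → ) L . P], [P → . + ) )] }  — shift
  I5: { [L → S .] }  — reduce
  I6: { [L → b . b] }  — shift
  I7: { [S → e . )] }  — shift
  I8: { [S → e ) .] }  — reduce
  I9: { [L → b b .] }  — reduce
  I10: { [P → + . ) )] }  — shift
  I11: { [A → ) L P .] }  — reduce
  I12: { [P → + ) . )] }  — shift
  I13: { [P → + ) ) .] }  — reduce
  I14: { [L → . S], [L → . b b], [S → ) L . L], [S → . ) L L], [S → . e )] }  — shift
  I15: { [S → ) L L .] }  — reduce

Every state is either a pure shift/goto state or contains exactly one complete item and nothing to shift — no conflicts. The grammar is LR(0).

Answer: Yes, the grammar is LR(0)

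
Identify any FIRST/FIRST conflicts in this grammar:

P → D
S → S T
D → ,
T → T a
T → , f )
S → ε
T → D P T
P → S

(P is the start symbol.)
A FIRST/FIRST conflict occurs when two productions N → α and N → β for the same non-terminal have FIRST(α) ∩ FIRST(β) ≠ ∅ (with ε ∈ FIRST of a nullable right-hand side, so two nullable alternatives also conflict).

FIRST sets of the non-terminals at (or reachable through a nullable prefix from) the front of some alternative:
  FIRST(D) = { ',' }
  FIRST(S) = { ',', ε }
  FIRST(T) = { ',' }

Productions for P:
  P → D: FIRST = { ',' }
  P → S: FIRST = { ',', ε }
Productions for S:
  S → S T: FIRST = { ',' }
  S → ε: FIRST = { ε }
Productions for T:
  T → T a: FIRST = { ',' }
  T → , f ): FIRST = { ',' }
  T → D P T: FIRST = { ',' }
D has only one production, so no FIRST/FIRST conflict is possible there.

Conflict for P: P → D and P → S
  Overlap: { ',' }
Conflict for T: T → T a and T → , f )
  Overlap: { ',' }
Conflict for T: T → T a and T → D P T
  Overlap: { ',' }
Conflict for T: T → , f ) and T → D P T
  Overlap: { ',' }

Answer: Yes. P → D / P → S on { ',' }; T → T a / T → ',' f ')' on { ',' }; T → T a / T → D P T on { ',' }; T → ',' f ')' / T → D P T on { ',' }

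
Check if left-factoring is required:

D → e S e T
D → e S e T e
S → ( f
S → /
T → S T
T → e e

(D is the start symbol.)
Left-factoring is needed when two productions for the same non-terminal
share a common prefix on the right-hand side.

Productions for D:
  D → e S e T
  D → e S e T e
Productions for S:
  S → ( f
  S → /
Productions for T:
  T → S T
  T → e e

Found common prefix 'e S e T' in productions for D

Answer: Yes, D has productions with common prefix 'e S e T'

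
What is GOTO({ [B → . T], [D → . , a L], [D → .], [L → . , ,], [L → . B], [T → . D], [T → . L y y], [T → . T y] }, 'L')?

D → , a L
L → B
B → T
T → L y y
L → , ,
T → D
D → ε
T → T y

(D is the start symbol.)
{ [T → L . y y] }

GOTO(I, 'L') = CLOSURE({ [A → αX.β] : [A → α.Xβ] ∈ I, X = 'L' })

Items with dot before 'L', with the dot advanced:
  [T → . L y y] → [T → L . y y]
Closure adds nothing (no advanced item has the dot before a non-terminal).

GOTO = { [T → L . y y] }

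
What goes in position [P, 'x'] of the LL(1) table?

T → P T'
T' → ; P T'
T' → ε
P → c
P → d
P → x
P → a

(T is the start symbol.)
P → x

To find M[P, 'x'], we find productions for P where 'x' is in the predict set (PREDICT(N → α) = (FIRST(α) \ {ε}) ∪ (FOLLOW(N) if α ⇒* ε)).

P → c: PREDICT = { 'c' }
P → d: PREDICT = { 'd' }
P → x: PREDICT = { 'x' }
  'x' is in predict set, so this production goes in M[P, 'x']
P → a: PREDICT = { 'a' }

M[P, 'x'] = P → x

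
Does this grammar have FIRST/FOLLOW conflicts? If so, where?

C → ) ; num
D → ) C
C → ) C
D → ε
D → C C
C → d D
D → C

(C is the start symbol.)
Yes. D → ')' C with FOLLOW(D) on { ')' }; D → C C with FOLLOW(D) on { ')', 'd' }; D → C with FOLLOW(D) on { ')', 'd' }

A FIRST/FOLLOW conflict occurs when a non-terminal N has a nullable alternative N → β (β ⇒* ε) and another alternative N → α with FIRST(α) ∩ FOLLOW(N) ≠ ∅: on such a lookahead the parser cannot decide between expanding α and letting N vanish via β.

Nullable non-terminals: D.
FIRST sets used below: FIRST(C) = { ')', 'd' }

D: nullable alternative(s) D → ε; FOLLOW(D) = { $, ')', 'd' }
  D → ) C: FIRST \ {ε} = { ')' } — overlaps FOLLOW(D) on { ')' }: CONFLICT
  D → ε: FIRST \ {ε} = { } — this is the only nullable alternative, skip
  D → C C: FIRST \ {ε} = { ')', 'd' } — overlaps FOLLOW(D) on { ')', 'd' }: CONFLICT
  D → C: FIRST \ {ε} = { ')', 'd' } — overlaps FOLLOW(D) on { ')', 'd' }: CONFLICT

C has no nullable alternative, so no FIRST/FOLLOW check is needed there.

So the grammar has 3 FIRST/FOLLOW conflicts (marked CONFLICT above).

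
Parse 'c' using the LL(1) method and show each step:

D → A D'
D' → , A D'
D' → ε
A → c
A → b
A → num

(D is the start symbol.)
LL(1) parsing maintains a stack (initially the start symbol over $) and the input. At each step: if the stack top is a terminal, match it against the current input token; if it is a non-terminal N, replace it with the RHS of M[N, lookahead] (the unique production whose predict set contains the lookahead).

Stack is shown with the top on the left.

Stack   Input  Action
---------------------
D $     c $    output D → A D'
A D' $  c $    output A → c
c D' $  c $    match 'c'
D' $    $      output D' → ε
$       $      accept

The string is accepted.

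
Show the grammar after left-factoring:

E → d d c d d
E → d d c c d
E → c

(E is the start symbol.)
Left-factoring transforms A → αβ₁ | αβ₂ into A → αA' and A' → β₁ | β₂
(α is the longest common prefix among the alternatives). Repeat until
no nonterminal has two alternatives with a common prefix.

Round 1: E has alternatives sharing prefix 'd d c'. Introduce E': E → d d c E'
  Add: E' → d d
  Add: E' → c d

No remaining common prefixes — done.

Resulting grammar:
E → d d c E'
E' → d d
E' → c d
E → c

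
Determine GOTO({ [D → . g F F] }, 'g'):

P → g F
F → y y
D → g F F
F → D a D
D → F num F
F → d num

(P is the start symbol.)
{ [D → . F num F], [D → . g F F], [D → g . F F], [F → . D a D], [F → . d num], [F → . y y] }

GOTO(I, 'g') = CLOSURE({ [A → αX.β] : [A → α.Xβ] ∈ I, X = 'g' })

Items with dot before 'g', with the dot advanced:
  [D → . g F F] → [D → g . F F]
Closure of the advanced items:
  [D → g . F F] has the dot before F: add [F → . y y], [F → . D a D], [F → . d num]
  [F → . D a D] has the dot before D: add [D → . g F F], [D → . F num F]

GOTO = { [D → . F num F], [D → . g F F], [D → g . F F], [F → . D a D], [F → . d num], [F → . y y] }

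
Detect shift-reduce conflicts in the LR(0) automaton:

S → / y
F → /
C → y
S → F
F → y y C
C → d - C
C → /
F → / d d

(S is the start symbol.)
Yes — I1: [F → / .] vs [F → / . d d]

A shift-reduce conflict occurs when an LR(0) state has both:
  - a complete (reduce) item [A → α .] (dot at the end), and
  - a shift item [B → β . c γ] (dot before a terminal).

Augment with S' → S and build the canonical LR(0) collection (I0 = CLOSURE({[S' → . S]}), then GOTO on every symbol after a dot until no new states appear). It has 15 states:
  I0: { [F → . / d d], [F → . /], [F → . y y C], [S → . / y], [S → . F], [S' → . S] }  — shift
  I1: { [F → / . d d], [F → / .], [S → / . y] }  — shift, reduce
  I2: { [S → F .] }  — reduce
  I3: { [S' → S .] }  — accept
  I4: { [F → y . y C] }  — shift
  I5: { [C → . /], [C → . d - C], [C → . y], [F → y y . C] }  — shift
  I6: { [C → / .] }  — reduce
  I7: { [F → y y C .] }  — reduce
  I8: { [C → d . - C] }  — shift
  I9: { [C → y .] }  — reduce
  I10: { [C → . /], [C → . d - C], [C → . y], [C → d - . C] }  — shift
  I11: { [C → d - C .] }  — reduce
  I12: { [F → / d . d] }  — shift
  I13: { [S → / y .] }  — reduce
  I14: { [F → / d d .] }  — reduce

I1 contains reduce item [F → / .] and shift items [F → / . d d], [S → / . y] — shift-reduce conflict.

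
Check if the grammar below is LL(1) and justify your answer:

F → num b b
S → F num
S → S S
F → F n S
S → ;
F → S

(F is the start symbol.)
No. Predict set conflict for F: { 'num' }

Relevant sets:
  FIRST(F) = { ';', 'num' }
  FIRST(S) = { ';', 'num' }

For F:
  PREDICT(F → num b b) = { 'num' }
  PREDICT(F → F n S) = { ';', 'num' }
  PREDICT(F → S) = { ';', 'num' }
For S:
  PREDICT(S → F num) = { ';', 'num' }
  PREDICT(S → S S) = { ';', 'num' }
  PREDICT(S → ';') = { ';' }

Conflict found: Predict set conflict for F: { 'num' }
The grammar is NOT LL(1).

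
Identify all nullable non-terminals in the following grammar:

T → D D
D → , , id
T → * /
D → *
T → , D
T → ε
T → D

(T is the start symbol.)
A non-terminal is nullable if it can derive ε (the empty string): either it has an ε-production, or it has a production whose right-hand side consists entirely of nullable non-terminals.

ε-productions: T → ε
So T is immediately nullable.
No further non-terminal can be added: every production for the remaining non-terminals contains a terminal or a non-nullable non-terminal.
Nullable = { 'T' }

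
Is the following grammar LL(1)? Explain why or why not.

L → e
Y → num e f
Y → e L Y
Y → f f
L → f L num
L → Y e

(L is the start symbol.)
A grammar is LL(1) if for each non-terminal N with multiple productions, the predict sets of those productions are pairwise disjoint, where PREDICT(N → α) = (FIRST(α) \ {ε}) ∪ (FOLLOW(N) if α ⇒* ε).

Relevant sets:
  FIRST(Y) = { 'e', 'f', 'num' }

For L:
  PREDICT(L → e) = { 'e' }
  PREDICT(L → f L num) = { 'f' }
  PREDICT(L → Y e) = { 'e', 'f', 'num' }
For Y:
  PREDICT(Y → num e f) = { 'num' }
  PREDICT(Y → e L Y) = { 'e' }
  PREDICT(Y → f f) = { 'f' }

Conflict found: Predict set conflict for L: { 'e' }
The grammar is NOT LL(1).

Answer: No. Predict set conflict for L: { 'e' }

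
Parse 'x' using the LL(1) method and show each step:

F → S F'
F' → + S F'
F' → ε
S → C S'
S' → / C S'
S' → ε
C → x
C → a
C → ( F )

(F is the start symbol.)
Stack is shown with the top on the left.

Stack      Input  Action
------------------------
F $        x $    output F → S F'
S F' $     x $    output S → C S'
C S' F' $  x $    output C → x
x S' F' $  x $    match 'x'
S' F' $    $      output S' → ε
F' $       $      output F' → ε
$          $      accept

The string is accepted.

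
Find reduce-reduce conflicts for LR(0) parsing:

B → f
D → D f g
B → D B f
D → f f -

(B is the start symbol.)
Augment with B' → B and build the canonical LR(0) collection (I0 = CLOSURE({[B' → . B]}), then GOTO on every symbol after a dot until no new states appear). It has 10 states:
  I0: { [B → . D B f], [B → . f], [B' → . B], [D → . D f g], [D → . f f -] }  — shift
  I1: { [B' → B .] }  — accept
  I2: { [B → . D B f], [B → . f], [B → D . B f], [D → . D f g], [D → . f f -], [D → D . f g] }  — shift
  I3: { [B → f .], [D → f . f -] }  — shift, reduce
  I4: { [D → f f . -] }  — shift
  I5: { [D → f f - .] }  — reduce
  I6: { [B → D B . f] }  — shift
  I7: { [B → f .], [D → D f . g], [D → f . f -] }  — shift, reduce
  I8: { [D → D f g .] }  — reduce
  I9: { [B → D B f .] }  — reduce

No state contains more than one complete item.

Answer: No reduce-reduce conflicts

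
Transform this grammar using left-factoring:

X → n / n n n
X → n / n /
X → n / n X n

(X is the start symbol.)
X → n / n X'
X' → n n
X' → /
X' → X n

Left-factoring transforms A → αβ₁ | αβ₂ into A → αA' and A' → β₁ | β₂
(α is the longest common prefix among the alternatives). Repeat until
no nonterminal has two alternatives with a common prefix.

Round 1: X has alternatives sharing prefix 'n / n'. Introduce X': X → n / n X'
  Add: X' → n n
  Add: X' → /
  Add: X' → X n

No remaining common prefixes — done.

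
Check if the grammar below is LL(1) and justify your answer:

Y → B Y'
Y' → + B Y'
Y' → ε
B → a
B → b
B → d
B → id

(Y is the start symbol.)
Relevant sets:
  FOLLOW(Y') = { $ }

For Y':
  PREDICT(Y' → '+' B Y') = { '+' }
  PREDICT(Y' → ε) = { $ }
For B:
  PREDICT(B → a) = { 'a' }
  PREDICT(B → b) = { 'b' }
  PREDICT(B → d) = { 'd' }
  PREDICT(B → id) = { 'id' }
Y has a single production, so nothing to check there.

All predict sets are disjoint. The grammar IS LL(1).

Answer: Yes, the grammar is LL(1).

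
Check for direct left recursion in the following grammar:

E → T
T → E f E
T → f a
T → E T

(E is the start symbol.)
E → T: starts with T
T → E f E: starts with E
T → f a: starts with f
T → E T: starts with E

No direct left recursion found.

Answer: No direct left recursion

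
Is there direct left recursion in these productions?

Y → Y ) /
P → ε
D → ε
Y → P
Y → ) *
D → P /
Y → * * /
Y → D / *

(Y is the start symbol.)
Y → Y ) /: LEFT RECURSIVE (starts with Y)
P → ε: starts with ε
D → ε: starts with ε
Y → P: starts with P
Y → ) *: starts with ')'
D → P /: starts with P
Y → * * /: starts with '*'
Y → D / *: starts with D

The grammar has direct left recursion on: Y.

Answer: Yes, Y is left-recursive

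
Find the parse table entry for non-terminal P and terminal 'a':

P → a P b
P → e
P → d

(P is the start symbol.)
To find M[P, 'a'], we find productions for P where 'a' is in the predict set (PREDICT(N → α) = (FIRST(α) \ {ε}) ∪ (FOLLOW(N) if α ⇒* ε)).

P → a P b: PREDICT = { 'a' }
  'a' is in predict set, so this production goes in M[P, 'a']
P → e: PREDICT = { 'e' }
P → d: PREDICT = { 'd' }

M[P, 'a'] = P → a P b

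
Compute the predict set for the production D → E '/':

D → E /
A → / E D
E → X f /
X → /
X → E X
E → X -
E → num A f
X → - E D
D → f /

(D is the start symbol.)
{ '-', '/', 'num' }

PREDICT(D → E '/') = (FIRST(RHS) \ {ε}) ∪ (FOLLOW(D) if ε ∈ FIRST(RHS), i.e. RHS ⇒* ε)
FIRST(E) = { '-', '/', 'num' }
FIRST(E '/') = { '-', '/', 'num' }
ε ∉ FIRST(E '/'), so FOLLOW(D) is not added.
PREDICT(D → E '/') = { '-', '/', 'num' }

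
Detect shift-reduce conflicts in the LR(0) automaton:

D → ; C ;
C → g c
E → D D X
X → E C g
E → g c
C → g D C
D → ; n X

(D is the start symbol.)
No shift-reduce conflicts

A shift-reduce conflict occurs when an LR(0) state has both:
  - a complete (reduce) item [A → α .] (dot at the end), and
  - a shift item [B → β . c γ] (dot before a terminal).

Augment with D' → D and build the canonical LR(0) collection (I0 = CLOSURE({[D' → . D]}), then GOTO on every symbol after a dot until no new states appear). It has 19 states:
  I0: { [D → . ; C ;], [D → . ; n X], [D' → . D] }  — shift
  I1: { [C → . g D C], [C → . g c], [D → ; . C ;], [D → ; . n X] }  — shift
  I2: { [D' → D .] }  — accept
  I3: { [D → ; C . ;] }  — shift
  I4: { [C → g . D C], [C → g . c], [D → . ; C ;], [D → . ; n X] }  — shift
  I5: { [D → . ; C ;], [D → . ; n X], [D → ; n . X], [E → . D D X], [E → . g c], [X → . E C g] }  — shift
  I6: { [D → . ; C ;], [D → . ; n X], [E → D . D X] }  — shift
  I7: { [C → . g D C], [C → . g c], [X → E . C g] }  — shift
  I8: { [D → ; n X .] }  — reduce
  I9: { [E → g . c] }  — shift
  I10: { [E → g c .] }  — reduce
  I11: { [X → E C . g] }  — shift
  I12: { [X → E C g .] }  — reduce
  I13: { [D → . ; C ;], [D → . ; n X], [E → . D D X], [E → . g c], [E → D D . X], [X → . E C g] }  — shift
  I14: { [E → D D X .] }  — reduce
  I15: { [C → . g D C], [C → . g c], [C → g D . C] }  — shift
  I16: { [C → g c .] }  — reduce
  I17: { [C → g D C .] }  — reduce
  I18: { [D → ; C ; .] }  — reduce

No state contains both a complete item and a shift item.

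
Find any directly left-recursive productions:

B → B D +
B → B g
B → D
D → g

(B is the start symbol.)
B → B D +: LEFT RECURSIVE (starts with B)
B → B g: LEFT RECURSIVE (starts with B)
B → D: starts with D
D → g: starts with g

The grammar has direct left recursion on: B.

Answer: Yes, B is left-recursive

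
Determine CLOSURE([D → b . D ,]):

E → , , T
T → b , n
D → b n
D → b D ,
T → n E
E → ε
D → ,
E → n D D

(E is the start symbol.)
Start with: [D → b . D ,]
  [D → b . D ,] has the dot before D: add [D → . b n], [D → . b D ,], [D → . ,]
No further items can be added.

CLOSURE = { [D → . ,], [D → . b D ,], [D → . b n], [D → b . D ,] }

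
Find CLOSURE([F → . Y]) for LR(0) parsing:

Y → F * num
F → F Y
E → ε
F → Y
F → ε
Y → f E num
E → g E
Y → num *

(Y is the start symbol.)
To compute CLOSURE, for each item [A → α.Bβ] where B is a non-terminal, add [B → .γ] for all productions B → γ; repeat for the newly added items until nothing changes.

Start with: [F → . Y]
  [F → . Y] has the dot before Y: add [Y → . F * num], [Y → . f E num], [Y → . num *]
  [Y → . F * num] has the dot before F: add [F → . F Y], [F → .]
No further items can be added.

CLOSURE = { [F → . F Y], [F → . Y], [F → .], [Y → . F * num], [Y → . f E num], [Y → . num *] }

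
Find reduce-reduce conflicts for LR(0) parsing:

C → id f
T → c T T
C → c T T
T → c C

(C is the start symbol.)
A reduce-reduce conflict occurs when an LR(0) state has two complete items [A → α .] and [B → β .] — both call for a reduction, and with no lookahead the parser cannot choose between them.

Augment with C' → C and build the canonical LR(0) collection (I0 = CLOSURE({[C' → . C]}), then GOTO on every symbol after a dot until no new states appear). It has 14 states:
  I0: { [C → . c T T], [C → . id f], [C' → . C] }  — shift
  I1: { [C' → C .] }  — accept
  I2: { [C → c . T T], [T → . c C], [T → . c T T] }  — shift
  I3: { [C → id . f] }  — shift
  I4: { [C → id f .] }  — reduce
  I5: { [C → c T . T], [T → . c C], [T → . c T T] }  — shift
  I6: { [C → . c T T], [C → . id f], [T → . c C], [T → . c T T], [T → c . C], [T → c . T T] }  — shift
  I7: { [T → c C .] }  — reduce
  I8: { [T → . c C], [T → . c T T], [T → c T . T] }  — shift
  I9: { [C → . c T T], [C → . id f], [C → c . T T], [T → . c C], [T → . c T T], [T → c . C], [T → c . T T] }  — shift
  I10: { [C → c T . T], [T → . c C], [T → . c T T], [T → c T . T] }  — shift
  I11: { [C → c T T .], [T → c T T .] }  — 2 reduces
  I12: { [T → c T T .] }  — reduce
  I13: { [C → c T T .] }  — reduce

I11 contains complete items [C → c T T .], [T → c T T .] — reduce-reduce conflict.

Answer: Yes — I11: [C → c T T .] vs [T → c T T .]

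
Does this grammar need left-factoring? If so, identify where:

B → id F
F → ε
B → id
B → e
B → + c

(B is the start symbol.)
Yes, B has productions with common prefix 'id'

Left-factoring is needed when two productions for the same non-terminal
share a common prefix on the right-hand side.

Productions for B:
  B → id F
  B → id
  B → e
  B → + c

Found common prefix 'id' in productions for B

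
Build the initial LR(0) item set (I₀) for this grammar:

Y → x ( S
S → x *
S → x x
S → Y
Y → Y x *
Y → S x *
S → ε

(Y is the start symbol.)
{ [S → . Y], [S → . x *], [S → . x x], [S → .], [Y → . S x *], [Y → . Y x *], [Y → . x ( S], [Y' → . Y] }

First, augment the grammar with Y' → Y
I₀ = CLOSURE({ [Y' → . Y] }):
  [Y' → . Y] has the dot before Y: add [Y → . x ( S], [Y → . Y x *], [Y → . S x *]
  [Y → . S x *] has the dot before S: add [S → . x *], [S → . x x], [S → . Y], [S → .]
No further items can be added.

I₀ = { [S → . Y], [S → . x *], [S → . x x], [S → .], [Y → . S x *], [Y → . Y x *], [Y → . x ( S], [Y' → . Y] }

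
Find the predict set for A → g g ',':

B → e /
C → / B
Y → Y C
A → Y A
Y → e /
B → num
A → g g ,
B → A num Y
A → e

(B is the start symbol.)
PREDICT(A → g g ',') = (FIRST(RHS) \ {ε}) ∪ (FOLLOW(A) if ε ∈ FIRST(RHS), i.e. RHS ⇒* ε)
FIRST(g g ',') = { 'g' }
ε ∉ FIRST(g g ','), so FOLLOW(A) is not added.
PREDICT(A → g g ',') = { 'g' }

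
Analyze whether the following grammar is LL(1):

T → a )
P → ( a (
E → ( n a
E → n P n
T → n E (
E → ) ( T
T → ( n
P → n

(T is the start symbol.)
Yes, the grammar is LL(1).

For T:
  PREDICT(T → a ')') = { 'a' }
  PREDICT(T → n E '(') = { 'n' }
  PREDICT(T → '(' n) = { '(' }
For P:
  PREDICT(P → '(' a '(') = { '(' }
  PREDICT(P → n) = { 'n' }
For E:
  PREDICT(E → '(' n a) = { '(' }
  PREDICT(E → n P n) = { 'n' }
  PREDICT(E → ')' '(' T) = { ')' }

All predict sets are disjoint. The grammar IS LL(1).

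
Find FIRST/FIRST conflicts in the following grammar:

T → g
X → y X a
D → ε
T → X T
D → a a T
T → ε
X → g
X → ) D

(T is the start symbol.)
A FIRST/FIRST conflict occurs when two productions N → α and N → β for the same non-terminal have FIRST(α) ∩ FIRST(β) ≠ ∅ (with ε ∈ FIRST of a nullable right-hand side, so two nullable alternatives also conflict).

FIRST sets of the non-terminals at (or reachable through a nullable prefix from) the front of some alternative:
  FIRST(X) = { ')', 'g', 'y' }

Productions for T:
  T → g: FIRST = { 'g' }
  T → X T: FIRST = { ')', 'g', 'y' }
  T → ε: FIRST = { ε }
Productions for X:
  X → y X a: FIRST = { 'y' }
  X → g: FIRST = { 'g' }
  X → ) D: FIRST = { ')' }
Productions for D:
  D → ε: FIRST = { ε }
  D → a a T: FIRST = { 'a' }

Conflict for T: T → g and T → X T
  Overlap: { 'g' }

Answer: Yes. T → g / T → X T on { 'g' }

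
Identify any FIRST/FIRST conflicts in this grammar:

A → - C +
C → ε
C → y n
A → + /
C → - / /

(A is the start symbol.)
A FIRST/FIRST conflict occurs when two productions N → α and N → β for the same non-terminal have FIRST(α) ∩ FIRST(β) ≠ ∅ (with ε ∈ FIRST of a nullable right-hand side, so two nullable alternatives also conflict).

Productions for A:
  A → - C +: FIRST = { '-' }
  A → + /: FIRST = { '+' }
Productions for C:
  C → ε: FIRST = { ε }
  C → y n: FIRST = { 'y' }
  C → - / /: FIRST = { '-' }

All alternatives of each non-terminal have pairwise disjoint FIRST sets.

Answer: No FIRST/FIRST conflicts.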